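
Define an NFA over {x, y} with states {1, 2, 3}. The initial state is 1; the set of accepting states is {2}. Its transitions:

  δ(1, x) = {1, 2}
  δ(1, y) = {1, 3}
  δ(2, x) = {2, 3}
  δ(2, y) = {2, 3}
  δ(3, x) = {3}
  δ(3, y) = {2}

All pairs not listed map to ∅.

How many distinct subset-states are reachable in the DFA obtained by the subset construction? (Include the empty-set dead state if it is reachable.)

4

Start state of the DFA: {1}.
{1} --x--> {1, 2}  [new]
{1} --y--> {1, 3}  [new]
{1, 2} --x--> {1, 2, 3}  [new]
{1, 2} --y--> {1, 2, 3}  [seen]
{1, 3} --x--> {1, 2, 3}  [seen]
{1, 3} --y--> {1, 2, 3}  [seen]
{1, 2, 3} --x--> {1, 2, 3}  [seen]
{1, 2, 3} --y--> {1, 2, 3}  [seen]
Reachable DFA states: {1}, {1, 2}, {1, 3}, {1, 2, 3}.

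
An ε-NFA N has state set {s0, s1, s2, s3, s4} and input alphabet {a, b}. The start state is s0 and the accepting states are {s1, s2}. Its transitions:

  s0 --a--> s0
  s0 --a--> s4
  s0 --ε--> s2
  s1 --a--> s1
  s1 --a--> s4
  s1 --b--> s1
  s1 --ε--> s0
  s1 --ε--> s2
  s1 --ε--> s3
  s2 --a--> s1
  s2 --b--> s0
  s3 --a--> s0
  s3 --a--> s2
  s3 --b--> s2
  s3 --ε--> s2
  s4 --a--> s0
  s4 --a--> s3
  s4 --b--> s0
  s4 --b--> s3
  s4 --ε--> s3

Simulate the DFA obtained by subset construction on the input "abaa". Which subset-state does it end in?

{s0, s1, s2, s3, s4}

Start: {s0, s2}.
δ(s0,a) = {s0, s4}; δ(s2,a) = {s1}.
Union: {s0, s1, s4}.
ε-closure gives {s0, s1, s2, s3, s4}.
After a: {s0, s1, s2, s3, s4}.
δ(s0,b) = ∅; δ(s1,b) = {s1}; δ(s2,b) = {s0}; δ(s3,b) = {s2}; δ(s4,b) = {s0, s3}.
Union: {s0, s1, s2, s3}.
After b: {s0, s1, s2, s3}.
δ(s0,a) = {s0, s4}; δ(s1,a) = {s1, s4}; δ(s2,a) = {s1}; δ(s3,a) = {s0, s2}.
Union: {s0, s1, s2, s4}.
ε-closure gives {s0, s1, s2, s3, s4}.
After a: {s0, s1, s2, s3, s4}.
δ(s0,a) = {s0, s4}; δ(s1,a) = {s1, s4}; δ(s2,a) = {s1}; δ(s3,a) = {s0, s2}; δ(s4,a) = {s0, s3}.
Union: {s0, s1, s2, s3, s4}.
After a: {s0, s1, s2, s3, s4}.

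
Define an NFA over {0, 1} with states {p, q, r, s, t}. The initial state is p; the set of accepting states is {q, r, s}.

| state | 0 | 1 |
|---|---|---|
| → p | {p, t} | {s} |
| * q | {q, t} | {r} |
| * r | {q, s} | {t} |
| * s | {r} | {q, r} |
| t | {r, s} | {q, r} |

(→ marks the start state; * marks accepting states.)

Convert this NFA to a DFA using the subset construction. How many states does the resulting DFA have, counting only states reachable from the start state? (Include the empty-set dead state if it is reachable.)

Start state of the DFA: {p}.
{p} --0--> {p, t}  [new]
{p} --1--> {s}  [new]
{p, t} --0--> {p, r, s, t}  [new]
{p, t} --1--> {q, r, s}  [new]
{s} --0--> {r}  [new]
{s} --1--> {q, r}  [new]
{p, r, s, t} --0--> {p, q, r, s, t}  [new]
{p, r, s, t} --1--> {q, r, s, t}  [new]
{q, r, s} --0--> {q, r, s, t}  [seen]
{q, r, s} --1--> {q, r, t}  [new]
{r} --0--> {q, s}  [new]
{r} --1--> {t}  [new]
{q, r} --0--> {q, s, t}  [new]
{q, r} --1--> {r, t}  [new]
{p, q, r, s, t} --0--> {p, q, r, s, t}  [seen]
{p, q, r, s, t} --1--> {q, r, s, t}  [seen]
{q, r, s, t} --0--> {q, r, s, t}  [seen]
{q, r, s, t} --1--> {q, r, t}  [seen]
{q, r, t} --0--> {q, r, s, t}  [seen]
{q, r, t} --1--> {q, r, t}  [seen]
{q, s} --0--> {q, r, t}  [seen]
{q, s} --1--> {q, r}  [seen]
{t} --0--> {r, s}  [new]
{t} --1--> {q, r}  [seen]
{q, s, t} --0--> {q, r, s, t}  [seen]
{q, s, t} --1--> {q, r}  [seen]
{r, t} --0--> {q, r, s}  [seen]
{r, t} --1--> {q, r, t}  [seen]
{r, s} --0--> {q, r, s}  [seen]
{r, s} --1--> {q, r, t}  [seen]
Reachable DFA states: {p}, {p, t}, {s}, {p, r, s, t}, {q, r, s}, {r}, {q, r}, {p, q, r, s, t}, {q, r, s, t}, {q, r, t}, {q, s}, {t}, {q, s, t}, {r, t}, {r, s}.

15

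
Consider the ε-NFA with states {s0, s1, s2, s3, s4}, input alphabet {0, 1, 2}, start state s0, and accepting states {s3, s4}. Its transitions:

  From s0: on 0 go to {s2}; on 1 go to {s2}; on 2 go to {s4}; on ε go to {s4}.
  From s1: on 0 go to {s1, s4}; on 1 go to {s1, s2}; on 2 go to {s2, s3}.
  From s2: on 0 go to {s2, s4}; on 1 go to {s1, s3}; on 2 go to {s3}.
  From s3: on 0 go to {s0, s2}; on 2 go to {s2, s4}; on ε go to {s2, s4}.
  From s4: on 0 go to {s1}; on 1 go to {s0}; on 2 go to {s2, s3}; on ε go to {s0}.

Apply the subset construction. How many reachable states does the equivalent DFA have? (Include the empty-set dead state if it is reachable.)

Start state of the DFA: {s0, s4} (ε-closure of the NFA start).
{s0, s4} --0--> {s1, s2}  [new]
{s0, s4} --1--> {s0, s2, s4}  [new]
{s0, s4} --2--> {s0, s2, s3, s4}  [new]
{s1, s2} --0--> {s0, s1, s2, s4}  [new]
{s1, s2} --1--> {s0, s1, s2, s3, s4}  [new]
{s1, s2} --2--> {s0, s2, s3, s4}  [seen]
{s0, s2, s4} --0--> {s0, s1, s2, s4}  [seen]
{s0, s2, s4} --1--> {s0, s1, s2, s3, s4}  [seen]
{s0, s2, s4} --2--> {s0, s2, s3, s4}  [seen]
{s0, s2, s3, s4} --0--> {s0, s1, s2, s4}  [seen]
{s0, s2, s3, s4} --1--> {s0, s1, s2, s3, s4}  [seen]
{s0, s2, s3, s4} --2--> {s0, s2, s3, s4}  [seen]
{s0, s1, s2, s4} --0--> {s0, s1, s2, s4}  [seen]
{s0, s1, s2, s4} --1--> {s0, s1, s2, s3, s4}  [seen]
{s0, s1, s2, s4} --2--> {s0, s2, s3, s4}  [seen]
{s0, s1, s2, s3, s4} --0--> {s0, s1, s2, s4}  [seen]
{s0, s1, s2, s3, s4} --1--> {s0, s1, s2, s3, s4}  [seen]
{s0, s1, s2, s3, s4} --2--> {s0, s2, s3, s4}  [seen]
Reachable DFA states: {s0, s4}, {s1, s2}, {s0, s2, s4}, {s0, s2, s3, s4}, {s0, s1, s2, s4}, {s0, s1, s2, s3, s4}.

6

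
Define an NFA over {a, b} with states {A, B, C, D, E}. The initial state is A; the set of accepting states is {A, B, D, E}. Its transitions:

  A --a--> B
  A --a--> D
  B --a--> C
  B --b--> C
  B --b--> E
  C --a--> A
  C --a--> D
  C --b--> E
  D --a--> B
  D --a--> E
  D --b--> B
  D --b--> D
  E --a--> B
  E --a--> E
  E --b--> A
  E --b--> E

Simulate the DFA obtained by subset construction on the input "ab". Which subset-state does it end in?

Start: {A}.
δ(A,a) = {B, D}.
Union: {B, D}.
After a: {B, D}.
δ(B,b) = {C, E}; δ(D,b) = {B, D}.
Union: {B, C, D, E}.
After b: {B, C, D, E}.

{B, C, D, E}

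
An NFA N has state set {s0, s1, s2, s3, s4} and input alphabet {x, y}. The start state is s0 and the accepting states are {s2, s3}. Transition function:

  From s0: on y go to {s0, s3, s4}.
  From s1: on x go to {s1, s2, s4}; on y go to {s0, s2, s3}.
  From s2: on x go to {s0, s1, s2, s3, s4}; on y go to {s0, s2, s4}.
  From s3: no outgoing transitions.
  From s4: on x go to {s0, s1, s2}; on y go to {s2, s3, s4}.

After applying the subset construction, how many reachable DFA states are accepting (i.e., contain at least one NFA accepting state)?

4

Start state of the DFA: {s0}.
{s0} --x--> ∅  [new]
{s0} --y--> {s0, s3, s4}  [new]
∅ --x--> ∅  [seen]
∅ --y--> ∅  [seen]
{s0, s3, s4} --x--> {s0, s1, s2}  [new]
{s0, s3, s4} --y--> {s0, s2, s3, s4}  [new]
{s0, s1, s2} --x--> {s0, s1, s2, s3, s4}  [new]
{s0, s1, s2} --y--> {s0, s2, s3, s4}  [seen]
{s0, s2, s3, s4} --x--> {s0, s1, s2, s3, s4}  [seen]
{s0, s2, s3, s4} --y--> {s0, s2, s3, s4}  [seen]
{s0, s1, s2, s3, s4} --x--> {s0, s1, s2, s3, s4}  [seen]
{s0, s1, s2, s3, s4} --y--> {s0, s2, s3, s4}  [seen]
Reachable DFA states: {s0}, ∅, {s0, s3, s4}, {s0, s1, s2}, {s0, s2, s3, s4}, {s0, s1, s2, s3, s4}.
Accepting DFA states (contain an NFA accepting state): {s0, s3, s4}, {s0, s1, s2}, {s0, s2, s3, s4}, {s0, s1, s2, s3, s4}.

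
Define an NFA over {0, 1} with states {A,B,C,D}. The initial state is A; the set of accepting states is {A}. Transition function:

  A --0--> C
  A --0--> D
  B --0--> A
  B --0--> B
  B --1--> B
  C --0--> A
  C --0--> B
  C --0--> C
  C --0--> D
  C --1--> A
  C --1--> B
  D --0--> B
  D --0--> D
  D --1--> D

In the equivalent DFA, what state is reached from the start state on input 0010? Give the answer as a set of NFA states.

Start: {A}.
δ(A,0) = {C,D}.
Union: {C,D}.
After 0: {C,D}.
δ(C,0) = {A,B,C,D}; δ(D,0) = {B,D}.
Union: {A,B,C,D}.
After 0: {A,B,C,D}.
δ(A,1) = ∅; δ(B,1) = {B}; δ(C,1) = {A,B}; δ(D,1) = {D}.
Union: {A,B,D}.
After 1: {A,B,D}.
δ(A,0) = {C,D}; δ(B,0) = {A,B}; δ(D,0) = {B,D}.
Union: {A,B,C,D}.
After 0: {A,B,C,D}.

{A,B,C,D}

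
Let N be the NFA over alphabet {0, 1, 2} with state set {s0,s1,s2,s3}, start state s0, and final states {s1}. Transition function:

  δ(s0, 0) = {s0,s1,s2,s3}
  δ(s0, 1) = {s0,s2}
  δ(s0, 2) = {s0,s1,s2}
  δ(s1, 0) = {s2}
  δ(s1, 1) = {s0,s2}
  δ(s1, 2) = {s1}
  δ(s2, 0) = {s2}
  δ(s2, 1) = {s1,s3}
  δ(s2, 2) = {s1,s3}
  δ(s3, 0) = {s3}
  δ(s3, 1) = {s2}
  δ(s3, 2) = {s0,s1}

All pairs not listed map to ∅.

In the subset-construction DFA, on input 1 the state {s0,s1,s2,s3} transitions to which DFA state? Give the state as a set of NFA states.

{s0,s1,s2,s3}

δ(s0,1) = {s0,s2}; δ(s1,1) = {s0,s2}; δ(s2,1) = {s1,s3}; δ(s3,1) = {s2}.
Union: {s0,s1,s2,s3}.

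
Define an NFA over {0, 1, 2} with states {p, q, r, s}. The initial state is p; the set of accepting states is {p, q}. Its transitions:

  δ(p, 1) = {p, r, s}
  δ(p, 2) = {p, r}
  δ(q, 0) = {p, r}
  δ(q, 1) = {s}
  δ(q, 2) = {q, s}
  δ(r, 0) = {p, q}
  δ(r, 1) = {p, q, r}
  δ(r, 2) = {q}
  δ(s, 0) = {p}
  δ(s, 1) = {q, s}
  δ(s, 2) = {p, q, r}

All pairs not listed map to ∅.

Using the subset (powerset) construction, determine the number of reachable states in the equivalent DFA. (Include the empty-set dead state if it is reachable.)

Start state of the DFA: {p}.
{p} --0--> ∅  [new]
{p} --1--> {p, r, s}  [new]
{p} --2--> {p, r}  [new]
∅ --0--> ∅  [seen]
∅ --1--> ∅  [seen]
∅ --2--> ∅  [seen]
{p, r, s} --0--> {p, q}  [new]
{p, r, s} --1--> {p, q, r, s}  [new]
{p, r, s} --2--> {p, q, r}  [new]
{p, r} --0--> {p, q}  [seen]
{p, r} --1--> {p, q, r, s}  [seen]
{p, r} --2--> {p, q, r}  [seen]
{p, q} --0--> {p, r}  [seen]
{p, q} --1--> {p, r, s}  [seen]
{p, q} --2--> {p, q, r, s}  [seen]
{p, q, r, s} --0--> {p, q, r}  [seen]
{p, q, r, s} --1--> {p, q, r, s}  [seen]
{p, q, r, s} --2--> {p, q, r, s}  [seen]
{p, q, r} --0--> {p, q, r}  [seen]
{p, q, r} --1--> {p, q, r, s}  [seen]
{p, q, r} --2--> {p, q, r, s}  [seen]
Reachable DFA states: {p}, ∅, {p, r, s}, {p, r}, {p, q}, {p, q, r, s}, {p, q, r}.

7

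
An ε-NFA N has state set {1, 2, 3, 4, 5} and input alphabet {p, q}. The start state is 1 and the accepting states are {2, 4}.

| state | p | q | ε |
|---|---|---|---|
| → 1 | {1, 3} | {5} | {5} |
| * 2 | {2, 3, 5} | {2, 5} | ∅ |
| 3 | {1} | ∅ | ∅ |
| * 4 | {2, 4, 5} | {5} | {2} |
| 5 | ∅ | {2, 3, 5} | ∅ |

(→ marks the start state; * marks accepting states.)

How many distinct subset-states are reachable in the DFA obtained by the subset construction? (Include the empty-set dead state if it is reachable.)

4

Start state of the DFA: {1, 5} (ε-closure of the NFA start).
{1, 5} --p--> {1, 3, 5}  [new]
{1, 5} --q--> {2, 3, 5}  [new]
{1, 3, 5} --p--> {1, 3, 5}  [seen]
{1, 3, 5} --q--> {2, 3, 5}  [seen]
{2, 3, 5} --p--> {1, 2, 3, 5}  [new]
{2, 3, 5} --q--> {2, 3, 5}  [seen]
{1, 2, 3, 5} --p--> {1, 2, 3, 5}  [seen]
{1, 2, 3, 5} --q--> {2, 3, 5}  [seen]
Reachable DFA states: {1, 5}, {1, 3, 5}, {2, 3, 5}, {1, 2, 3, 5}.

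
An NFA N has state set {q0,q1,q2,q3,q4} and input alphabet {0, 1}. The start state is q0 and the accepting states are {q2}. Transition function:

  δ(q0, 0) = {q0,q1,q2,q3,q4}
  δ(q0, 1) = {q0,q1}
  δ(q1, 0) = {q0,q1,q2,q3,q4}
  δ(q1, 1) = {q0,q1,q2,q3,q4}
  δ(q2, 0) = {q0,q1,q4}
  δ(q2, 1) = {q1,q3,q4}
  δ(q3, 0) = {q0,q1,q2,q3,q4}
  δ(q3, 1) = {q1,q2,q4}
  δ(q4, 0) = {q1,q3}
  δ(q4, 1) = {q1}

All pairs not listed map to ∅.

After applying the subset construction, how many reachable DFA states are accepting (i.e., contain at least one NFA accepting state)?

1

Start state of the DFA: {q0}.
{q0} --0--> {q0,q1,q2,q3,q4}  [new]
{q0} --1--> {q0,q1}  [new]
{q0,q1,q2,q3,q4} --0--> {q0,q1,q2,q3,q4}  [seen]
{q0,q1,q2,q3,q4} --1--> {q0,q1,q2,q3,q4}  [seen]
{q0,q1} --0--> {q0,q1,q2,q3,q4}  [seen]
{q0,q1} --1--> {q0,q1,q2,q3,q4}  [seen]
Reachable DFA states: {q0}, {q0,q1,q2,q3,q4}, {q0,q1}.
Accepting DFA states (contain an NFA accepting state): {q0,q1,q2,q3,q4}.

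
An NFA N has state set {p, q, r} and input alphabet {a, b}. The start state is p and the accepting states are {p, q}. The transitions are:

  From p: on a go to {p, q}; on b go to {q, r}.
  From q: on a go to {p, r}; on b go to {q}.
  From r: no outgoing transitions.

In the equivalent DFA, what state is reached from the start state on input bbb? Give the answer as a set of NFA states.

{q}

Start: {p}.
δ(p,b) = {q, r}.
Union: {q, r}.
After b: {q, r}.
δ(q,b) = {q}; δ(r,b) = ∅.
Union: {q}.
After b: {q}.
δ(q,b) = {q}.
Union: {q}.
After b: {q}.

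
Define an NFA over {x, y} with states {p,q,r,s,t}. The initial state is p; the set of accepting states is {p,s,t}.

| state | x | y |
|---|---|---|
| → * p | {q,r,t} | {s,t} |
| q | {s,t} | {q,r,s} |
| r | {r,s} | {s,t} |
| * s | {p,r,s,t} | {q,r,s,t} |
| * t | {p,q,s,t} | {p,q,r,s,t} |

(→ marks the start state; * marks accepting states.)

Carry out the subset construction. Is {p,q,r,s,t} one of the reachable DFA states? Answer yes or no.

yes

Start state of the DFA: {p}.
{p} --x--> {q,r,t}  [new]
{p} --y--> {s,t}  [new]
{q,r,t} --x--> {p,q,r,s,t}  [new]
{q,r,t} --y--> {p,q,r,s,t}  [seen]
{s,t} --x--> {p,q,r,s,t}  [seen]
{s,t} --y--> {p,q,r,s,t}  [seen]
{p,q,r,s,t} --x--> {p,q,r,s,t}  [seen]
{p,q,r,s,t} --y--> {p,q,r,s,t}  [seen]
Reachable DFA states: {p}, {q,r,t}, {s,t}, {p,q,r,s,t}.
{p,q,r,s,t} is among them.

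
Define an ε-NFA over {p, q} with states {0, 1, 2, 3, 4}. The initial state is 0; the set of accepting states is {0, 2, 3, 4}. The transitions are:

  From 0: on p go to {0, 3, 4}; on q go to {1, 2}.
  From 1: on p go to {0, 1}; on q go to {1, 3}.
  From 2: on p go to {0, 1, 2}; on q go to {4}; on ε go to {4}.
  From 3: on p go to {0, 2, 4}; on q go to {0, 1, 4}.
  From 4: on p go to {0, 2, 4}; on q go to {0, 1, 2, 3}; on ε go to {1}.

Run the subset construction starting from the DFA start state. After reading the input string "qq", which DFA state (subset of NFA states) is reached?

{0, 1, 2, 3, 4}

Start: {0}.
δ(0,q) = {1, 2}.
Union: {1, 2}.
ε-closure gives {1, 2, 4}.
After q: {1, 2, 4}.
δ(1,q) = {1, 3}; δ(2,q) = {4}; δ(4,q) = {0, 1, 2, 3}.
Union: {0, 1, 2, 3, 4}.
After q: {0, 1, 2, 3, 4}.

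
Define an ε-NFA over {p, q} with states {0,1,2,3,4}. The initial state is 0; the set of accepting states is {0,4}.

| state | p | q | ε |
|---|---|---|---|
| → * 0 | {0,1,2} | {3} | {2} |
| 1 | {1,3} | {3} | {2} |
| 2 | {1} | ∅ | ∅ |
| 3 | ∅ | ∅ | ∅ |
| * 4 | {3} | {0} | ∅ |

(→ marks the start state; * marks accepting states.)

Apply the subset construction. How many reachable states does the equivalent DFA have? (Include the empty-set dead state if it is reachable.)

Start state of the DFA: {0,2} (ε-closure of the NFA start).
{0,2} --p--> {0,1,2}  [new]
{0,2} --q--> {3}  [new]
{0,1,2} --p--> {0,1,2,3}  [new]
{0,1,2} --q--> {3}  [seen]
{3} --p--> ∅  [new]
{3} --q--> ∅  [seen]
{0,1,2,3} --p--> {0,1,2,3}  [seen]
{0,1,2,3} --q--> {3}  [seen]
∅ --p--> ∅  [seen]
∅ --q--> ∅  [seen]
Reachable DFA states: {0,2}, {0,1,2}, {3}, {0,1,2,3}, ∅.

5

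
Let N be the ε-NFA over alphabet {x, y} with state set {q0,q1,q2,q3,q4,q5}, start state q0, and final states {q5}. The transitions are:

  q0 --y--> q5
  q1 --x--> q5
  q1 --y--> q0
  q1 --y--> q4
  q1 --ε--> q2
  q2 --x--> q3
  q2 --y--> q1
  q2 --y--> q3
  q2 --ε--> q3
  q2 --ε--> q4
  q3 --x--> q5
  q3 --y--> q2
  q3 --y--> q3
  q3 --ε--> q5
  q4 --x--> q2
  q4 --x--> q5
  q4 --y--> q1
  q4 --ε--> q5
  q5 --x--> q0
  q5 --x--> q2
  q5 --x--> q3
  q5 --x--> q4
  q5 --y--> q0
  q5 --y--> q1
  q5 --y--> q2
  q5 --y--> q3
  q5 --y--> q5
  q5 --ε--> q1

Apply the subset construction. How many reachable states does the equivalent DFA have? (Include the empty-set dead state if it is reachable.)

4

Start state of the DFA: {q0} (ε-closure of the NFA start).
{q0} --x--> ∅  [new]
{q0} --y--> {q1,q2,q3,q4,q5}  [new]
∅ --x--> ∅  [seen]
∅ --y--> ∅  [seen]
{q1,q2,q3,q4,q5} --x--> {q0,q1,q2,q3,q4,q5}  [new]
{q1,q2,q3,q4,q5} --y--> {q0,q1,q2,q3,q4,q5}  [seen]
{q0,q1,q2,q3,q4,q5} --x--> {q0,q1,q2,q3,q4,q5}  [seen]
{q0,q1,q2,q3,q4,q5} --y--> {q0,q1,q2,q3,q4,q5}  [seen]
Reachable DFA states: {q0}, ∅, {q1,q2,q3,q4,q5}, {q0,q1,q2,q3,q4,q5}.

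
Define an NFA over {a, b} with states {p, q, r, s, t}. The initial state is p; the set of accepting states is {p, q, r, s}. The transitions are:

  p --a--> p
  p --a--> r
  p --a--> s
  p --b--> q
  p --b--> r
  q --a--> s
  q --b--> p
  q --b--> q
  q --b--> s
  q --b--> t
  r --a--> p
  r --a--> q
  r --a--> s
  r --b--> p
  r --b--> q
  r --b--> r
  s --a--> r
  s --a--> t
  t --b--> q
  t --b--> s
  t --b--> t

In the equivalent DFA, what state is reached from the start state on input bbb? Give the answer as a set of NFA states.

Start: {p}.
δ(p,b) = {q, r}.
Union: {q, r}.
After b: {q, r}.
δ(q,b) = {p, q, s, t}; δ(r,b) = {p, q, r}.
Union: {p, q, r, s, t}.
After b: {p, q, r, s, t}.
δ(p,b) = {q, r}; δ(q,b) = {p, q, s, t}; δ(r,b) = {p, q, r}; δ(s,b) = ∅; δ(t,b) = {q, s, t}.
Union: {p, q, r, s, t}.
After b: {p, q, r, s, t}.

{p, q, r, s, t}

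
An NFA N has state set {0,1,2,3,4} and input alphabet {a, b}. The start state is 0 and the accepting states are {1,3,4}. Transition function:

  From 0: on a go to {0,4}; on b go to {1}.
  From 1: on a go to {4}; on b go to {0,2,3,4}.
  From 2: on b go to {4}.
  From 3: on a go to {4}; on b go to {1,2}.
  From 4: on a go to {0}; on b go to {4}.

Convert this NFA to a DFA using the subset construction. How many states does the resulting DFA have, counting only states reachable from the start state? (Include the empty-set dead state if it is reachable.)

Start state of the DFA: {0}.
{0} --a--> {0,4}  [new]
{0} --b--> {1}  [new]
{0,4} --a--> {0,4}  [seen]
{0,4} --b--> {1,4}  [new]
{1} --a--> {4}  [new]
{1} --b--> {0,2,3,4}  [new]
{1,4} --a--> {0,4}  [seen]
{1,4} --b--> {0,2,3,4}  [seen]
{4} --a--> {0}  [seen]
{4} --b--> {4}  [seen]
{0,2,3,4} --a--> {0,4}  [seen]
{0,2,3,4} --b--> {1,2,4}  [new]
{1,2,4} --a--> {0,4}  [seen]
{1,2,4} --b--> {0,2,3,4}  [seen]
Reachable DFA states: {0}, {0,4}, {1}, {1,4}, {4}, {0,2,3,4}, {1,2,4}.

7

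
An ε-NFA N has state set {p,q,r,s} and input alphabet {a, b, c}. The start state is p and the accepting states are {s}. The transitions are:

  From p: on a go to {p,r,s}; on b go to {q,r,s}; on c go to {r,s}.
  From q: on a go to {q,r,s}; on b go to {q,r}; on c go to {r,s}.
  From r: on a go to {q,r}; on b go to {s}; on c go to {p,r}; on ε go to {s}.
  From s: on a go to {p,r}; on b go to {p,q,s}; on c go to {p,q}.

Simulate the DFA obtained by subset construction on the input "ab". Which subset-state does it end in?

{p,q,r,s}

Start: {p}.
δ(p,a) = {p,r,s}.
Union: {p,r,s}.
After a: {p,r,s}.
δ(p,b) = {q,r,s}; δ(r,b) = {s}; δ(s,b) = {p,q,s}.
Union: {p,q,r,s}.
After b: {p,q,r,s}.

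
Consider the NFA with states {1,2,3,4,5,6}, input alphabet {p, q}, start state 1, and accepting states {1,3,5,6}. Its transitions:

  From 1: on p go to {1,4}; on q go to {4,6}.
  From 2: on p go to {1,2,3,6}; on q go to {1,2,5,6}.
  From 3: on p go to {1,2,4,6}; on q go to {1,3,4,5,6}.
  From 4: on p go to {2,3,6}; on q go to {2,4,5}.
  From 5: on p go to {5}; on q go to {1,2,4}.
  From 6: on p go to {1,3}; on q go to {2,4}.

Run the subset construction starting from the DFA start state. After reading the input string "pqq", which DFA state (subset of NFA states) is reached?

Start: {1}.
δ(1,p) = {1,4}.
Union: {1,4}.
After p: {1,4}.
δ(1,q) = {4,6}; δ(4,q) = {2,4,5}.
Union: {2,4,5,6}.
After q: {2,4,5,6}.
δ(2,q) = {1,2,5,6}; δ(4,q) = {2,4,5}; δ(5,q) = {1,2,4}; δ(6,q) = {2,4}.
Union: {1,2,4,5,6}.
After q: {1,2,4,5,6}.

{1,2,4,5,6}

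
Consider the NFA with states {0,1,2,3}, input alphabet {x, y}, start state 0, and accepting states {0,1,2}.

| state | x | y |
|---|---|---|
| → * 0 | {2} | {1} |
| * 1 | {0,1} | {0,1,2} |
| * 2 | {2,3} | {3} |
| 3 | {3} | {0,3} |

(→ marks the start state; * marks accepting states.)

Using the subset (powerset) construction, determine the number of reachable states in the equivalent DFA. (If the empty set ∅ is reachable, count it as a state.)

10

Start state of the DFA: {0}.
{0} --x--> {2}  [new]
{0} --y--> {1}  [new]
{2} --x--> {2,3}  [new]
{2} --y--> {3}  [new]
{1} --x--> {0,1}  [new]
{1} --y--> {0,1,2}  [new]
{2,3} --x--> {2,3}  [seen]
{2,3} --y--> {0,3}  [new]
{3} --x--> {3}  [seen]
{3} --y--> {0,3}  [seen]
{0,1} --x--> {0,1,2}  [seen]
{0,1} --y--> {0,1,2}  [seen]
{0,1,2} --x--> {0,1,2,3}  [new]
{0,1,2} --y--> {0,1,2,3}  [seen]
{0,3} --x--> {2,3}  [seen]
{0,3} --y--> {0,1,3}  [new]
{0,1,2,3} --x--> {0,1,2,3}  [seen]
{0,1,2,3} --y--> {0,1,2,3}  [seen]
{0,1,3} --x--> {0,1,2,3}  [seen]
{0,1,3} --y--> {0,1,2,3}  [seen]
Reachable DFA states: {0}, {2}, {1}, {2,3}, {3}, {0,1}, {0,1,2}, {0,3}, {0,1,2,3}, {0,1,3}.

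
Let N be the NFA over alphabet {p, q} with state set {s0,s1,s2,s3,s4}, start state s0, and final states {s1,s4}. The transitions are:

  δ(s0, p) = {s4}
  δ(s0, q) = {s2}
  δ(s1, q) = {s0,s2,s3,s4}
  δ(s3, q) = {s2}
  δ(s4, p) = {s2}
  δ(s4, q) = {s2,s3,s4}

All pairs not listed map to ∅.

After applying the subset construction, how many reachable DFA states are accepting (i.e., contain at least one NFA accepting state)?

2

Start state of the DFA: {s0}.
{s0} --p--> {s4}  [new]
{s0} --q--> {s2}  [new]
{s4} --p--> {s2}  [seen]
{s4} --q--> {s2,s3,s4}  [new]
{s2} --p--> ∅  [new]
{s2} --q--> ∅  [seen]
{s2,s3,s4} --p--> {s2}  [seen]
{s2,s3,s4} --q--> {s2,s3,s4}  [seen]
∅ --p--> ∅  [seen]
∅ --q--> ∅  [seen]
Reachable DFA states: {s0}, {s4}, {s2}, {s2,s3,s4}, ∅.
Accepting DFA states (contain an NFA accepting state): {s4}, {s2,s3,s4}.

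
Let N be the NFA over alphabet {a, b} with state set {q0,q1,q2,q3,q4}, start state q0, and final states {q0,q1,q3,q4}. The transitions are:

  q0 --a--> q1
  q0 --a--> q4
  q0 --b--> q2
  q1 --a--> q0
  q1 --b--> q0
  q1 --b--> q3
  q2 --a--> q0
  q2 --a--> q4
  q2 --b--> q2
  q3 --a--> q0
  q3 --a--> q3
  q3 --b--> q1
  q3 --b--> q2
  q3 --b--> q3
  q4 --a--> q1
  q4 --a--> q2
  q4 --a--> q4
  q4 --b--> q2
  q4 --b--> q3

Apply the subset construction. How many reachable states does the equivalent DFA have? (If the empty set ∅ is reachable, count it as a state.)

Start state of the DFA: {q0}.
{q0} --a--> {q1,q4}  [new]
{q0} --b--> {q2}  [new]
{q1,q4} --a--> {q0,q1,q2,q4}  [new]
{q1,q4} --b--> {q0,q2,q3}  [new]
{q2} --a--> {q0,q4}  [new]
{q2} --b--> {q2}  [seen]
{q0,q1,q2,q4} --a--> {q0,q1,q2,q4}  [seen]
{q0,q1,q2,q4} --b--> {q0,q2,q3}  [seen]
{q0,q2,q3} --a--> {q0,q1,q3,q4}  [new]
{q0,q2,q3} --b--> {q1,q2,q3}  [new]
{q0,q4} --a--> {q1,q2,q4}  [new]
{q0,q4} --b--> {q2,q3}  [new]
{q0,q1,q3,q4} --a--> {q0,q1,q2,q3,q4}  [new]
{q0,q1,q3,q4} --b--> {q0,q1,q2,q3}  [new]
{q1,q2,q3} --a--> {q0,q3,q4}  [new]
{q1,q2,q3} --b--> {q0,q1,q2,q3}  [seen]
{q1,q2,q4} --a--> {q0,q1,q2,q4}  [seen]
{q1,q2,q4} --b--> {q0,q2,q3}  [seen]
{q2,q3} --a--> {q0,q3,q4}  [seen]
{q2,q3} --b--> {q1,q2,q3}  [seen]
{q0,q1,q2,q3,q4} --a--> {q0,q1,q2,q3,q4}  [seen]
{q0,q1,q2,q3,q4} --b--> {q0,q1,q2,q3}  [seen]
{q0,q1,q2,q3} --a--> {q0,q1,q3,q4}  [seen]
{q0,q1,q2,q3} --b--> {q0,q1,q2,q3}  [seen]
{q0,q3,q4} --a--> {q0,q1,q2,q3,q4}  [seen]
{q0,q3,q4} --b--> {q1,q2,q3}  [seen]
Reachable DFA states: {q0}, {q1,q4}, {q2}, {q0,q1,q2,q4}, {q0,q2,q3}, {q0,q4}, {q0,q1,q3,q4}, {q1,q2,q3}, {q1,q2,q4}, {q2,q3}, {q0,q1,q2,q3,q4}, {q0,q1,q2,q3}, {q0,q3,q4}.

13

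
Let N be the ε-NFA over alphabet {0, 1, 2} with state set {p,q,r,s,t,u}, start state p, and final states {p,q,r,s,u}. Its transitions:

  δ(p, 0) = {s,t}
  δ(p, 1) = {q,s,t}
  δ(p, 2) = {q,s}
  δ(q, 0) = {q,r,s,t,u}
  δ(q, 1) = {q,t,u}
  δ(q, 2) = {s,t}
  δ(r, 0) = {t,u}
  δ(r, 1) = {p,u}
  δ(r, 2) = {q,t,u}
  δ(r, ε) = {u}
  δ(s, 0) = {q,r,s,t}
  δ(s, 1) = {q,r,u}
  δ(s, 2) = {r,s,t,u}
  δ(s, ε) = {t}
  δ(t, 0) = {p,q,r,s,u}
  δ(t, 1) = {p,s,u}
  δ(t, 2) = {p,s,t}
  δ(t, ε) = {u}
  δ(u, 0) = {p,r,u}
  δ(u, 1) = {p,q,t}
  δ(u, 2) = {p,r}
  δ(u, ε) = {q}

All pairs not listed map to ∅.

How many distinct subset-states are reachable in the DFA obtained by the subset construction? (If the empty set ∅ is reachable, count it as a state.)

Start state of the DFA: {p} (ε-closure of the NFA start).
{p} --0--> {q,s,t,u}  [new]
{p} --1--> {q,s,t,u}  [seen]
{p} --2--> {q,s,t,u}  [seen]
{q,s,t,u} --0--> {p,q,r,s,t,u}  [new]
{q,s,t,u} --1--> {p,q,r,s,t,u}  [seen]
{q,s,t,u} --2--> {p,q,r,s,t,u}  [seen]
{p,q,r,s,t,u} --0--> {p,q,r,s,t,u}  [seen]
{p,q,r,s,t,u} --1--> {p,q,r,s,t,u}  [seen]
{p,q,r,s,t,u} --2--> {p,q,r,s,t,u}  [seen]
Reachable DFA states: {p}, {q,s,t,u}, {p,q,r,s,t,u}.

3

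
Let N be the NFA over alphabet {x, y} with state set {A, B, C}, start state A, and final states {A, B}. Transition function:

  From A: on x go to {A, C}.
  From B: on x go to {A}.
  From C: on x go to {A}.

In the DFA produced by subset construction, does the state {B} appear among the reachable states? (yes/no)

Start state of the DFA: {A}.
{A} --x--> {A, C}  [new]
{A} --y--> ∅  [new]
{A, C} --x--> {A, C}  [seen]
{A, C} --y--> ∅  [seen]
∅ --x--> ∅  [seen]
∅ --y--> ∅  [seen]
Reachable DFA states: {A}, {A, C}, ∅.
{B} is not among them.

no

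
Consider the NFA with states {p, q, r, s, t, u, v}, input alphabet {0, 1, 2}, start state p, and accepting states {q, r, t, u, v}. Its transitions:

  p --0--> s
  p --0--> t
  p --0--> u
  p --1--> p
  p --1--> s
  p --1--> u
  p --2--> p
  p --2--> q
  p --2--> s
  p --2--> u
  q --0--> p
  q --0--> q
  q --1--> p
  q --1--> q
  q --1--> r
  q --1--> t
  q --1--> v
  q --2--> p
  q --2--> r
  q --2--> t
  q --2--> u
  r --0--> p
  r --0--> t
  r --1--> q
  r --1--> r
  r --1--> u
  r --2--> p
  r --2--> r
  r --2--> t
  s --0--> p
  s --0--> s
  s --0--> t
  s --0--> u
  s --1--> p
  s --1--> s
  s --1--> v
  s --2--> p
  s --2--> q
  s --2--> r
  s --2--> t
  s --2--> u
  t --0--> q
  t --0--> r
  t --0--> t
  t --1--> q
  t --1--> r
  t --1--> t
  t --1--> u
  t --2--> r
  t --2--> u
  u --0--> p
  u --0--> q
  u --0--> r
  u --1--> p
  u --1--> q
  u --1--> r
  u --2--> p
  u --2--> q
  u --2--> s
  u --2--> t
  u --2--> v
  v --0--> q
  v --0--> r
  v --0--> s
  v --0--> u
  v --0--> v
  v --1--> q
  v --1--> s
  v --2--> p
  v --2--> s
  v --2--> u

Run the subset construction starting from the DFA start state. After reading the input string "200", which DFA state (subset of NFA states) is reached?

{p, q, r, s, t, u}

Start: {p}.
δ(p,2) = {p, q, s, u}.
Union: {p, q, s, u}.
After 2: {p, q, s, u}.
δ(p,0) = {s, t, u}; δ(q,0) = {p, q}; δ(s,0) = {p, s, t, u}; δ(u,0) = {p, q, r}.
Union: {p, q, r, s, t, u}.
After 0: {p, q, r, s, t, u}.
δ(p,0) = {s, t, u}; δ(q,0) = {p, q}; δ(r,0) = {p, t}; δ(s,0) = {p, s, t, u}; δ(t,0) = {q, r, t}; δ(u,0) = {p, q, r}.
Union: {p, q, r, s, t, u}.
After 0: {p, q, r, s, t, u}.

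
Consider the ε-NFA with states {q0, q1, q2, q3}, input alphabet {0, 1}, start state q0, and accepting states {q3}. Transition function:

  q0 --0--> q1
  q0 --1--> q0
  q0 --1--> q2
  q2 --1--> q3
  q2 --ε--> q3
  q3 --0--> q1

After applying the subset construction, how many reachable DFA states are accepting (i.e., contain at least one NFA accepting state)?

Start state of the DFA: {q0} (ε-closure of the NFA start).
{q0} --0--> {q1}  [new]
{q0} --1--> {q0, q2, q3}  [new]
{q1} --0--> ∅  [new]
{q1} --1--> ∅  [seen]
{q0, q2, q3} --0--> {q1}  [seen]
{q0, q2, q3} --1--> {q0, q2, q3}  [seen]
∅ --0--> ∅  [seen]
∅ --1--> ∅  [seen]
Reachable DFA states: {q0}, {q1}, {q0, q2, q3}, ∅.
Accepting DFA states (contain an NFA accepting state): {q0, q2, q3}.

1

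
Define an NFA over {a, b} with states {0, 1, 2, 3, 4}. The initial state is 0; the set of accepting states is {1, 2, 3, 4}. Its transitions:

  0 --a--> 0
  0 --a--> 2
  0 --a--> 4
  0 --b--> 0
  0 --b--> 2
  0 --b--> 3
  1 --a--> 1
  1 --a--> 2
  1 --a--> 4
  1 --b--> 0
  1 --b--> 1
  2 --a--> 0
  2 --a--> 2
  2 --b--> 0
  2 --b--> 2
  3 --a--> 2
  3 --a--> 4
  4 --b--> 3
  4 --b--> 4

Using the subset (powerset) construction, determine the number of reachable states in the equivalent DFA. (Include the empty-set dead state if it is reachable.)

4

Start state of the DFA: {0}.
{0} --a--> {0, 2, 4}  [new]
{0} --b--> {0, 2, 3}  [new]
{0, 2, 4} --a--> {0, 2, 4}  [seen]
{0, 2, 4} --b--> {0, 2, 3, 4}  [new]
{0, 2, 3} --a--> {0, 2, 4}  [seen]
{0, 2, 3} --b--> {0, 2, 3}  [seen]
{0, 2, 3, 4} --a--> {0, 2, 4}  [seen]
{0, 2, 3, 4} --b--> {0, 2, 3, 4}  [seen]
Reachable DFA states: {0}, {0, 2, 4}, {0, 2, 3}, {0, 2, 3, 4}.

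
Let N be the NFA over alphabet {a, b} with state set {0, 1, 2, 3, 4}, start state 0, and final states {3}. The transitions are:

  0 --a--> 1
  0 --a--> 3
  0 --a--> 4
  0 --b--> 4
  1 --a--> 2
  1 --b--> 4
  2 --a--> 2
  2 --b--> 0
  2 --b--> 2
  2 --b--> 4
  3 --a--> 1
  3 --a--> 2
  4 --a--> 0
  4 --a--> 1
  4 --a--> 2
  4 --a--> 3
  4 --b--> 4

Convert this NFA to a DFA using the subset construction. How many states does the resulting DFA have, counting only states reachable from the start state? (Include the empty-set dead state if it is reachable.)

7

Start state of the DFA: {0}.
{0} --a--> {1, 3, 4}  [new]
{0} --b--> {4}  [new]
{1, 3, 4} --a--> {0, 1, 2, 3}  [new]
{1, 3, 4} --b--> {4}  [seen]
{4} --a--> {0, 1, 2, 3}  [seen]
{4} --b--> {4}  [seen]
{0, 1, 2, 3} --a--> {1, 2, 3, 4}  [new]
{0, 1, 2, 3} --b--> {0, 2, 4}  [new]
{1, 2, 3, 4} --a--> {0, 1, 2, 3}  [seen]
{1, 2, 3, 4} --b--> {0, 2, 4}  [seen]
{0, 2, 4} --a--> {0, 1, 2, 3, 4}  [new]
{0, 2, 4} --b--> {0, 2, 4}  [seen]
{0, 1, 2, 3, 4} --a--> {0, 1, 2, 3, 4}  [seen]
{0, 1, 2, 3, 4} --b--> {0, 2, 4}  [seen]
Reachable DFA states: {0}, {1, 3, 4}, {4}, {0, 1, 2, 3}, {1, 2, 3, 4}, {0, 2, 4}, {0, 1, 2, 3, 4}.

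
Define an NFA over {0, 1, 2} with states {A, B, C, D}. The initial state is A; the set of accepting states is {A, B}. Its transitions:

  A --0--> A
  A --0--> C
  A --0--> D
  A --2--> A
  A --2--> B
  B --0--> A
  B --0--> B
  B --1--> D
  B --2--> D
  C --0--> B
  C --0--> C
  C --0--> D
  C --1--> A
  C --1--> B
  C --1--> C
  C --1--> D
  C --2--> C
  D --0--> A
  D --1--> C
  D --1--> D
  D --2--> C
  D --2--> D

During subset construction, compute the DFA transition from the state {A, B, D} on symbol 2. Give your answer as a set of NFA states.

δ(A,2) = {A, B}; δ(B,2) = {D}; δ(D,2) = {C, D}.
Union: {A, B, C, D}.

{A, B, C, D}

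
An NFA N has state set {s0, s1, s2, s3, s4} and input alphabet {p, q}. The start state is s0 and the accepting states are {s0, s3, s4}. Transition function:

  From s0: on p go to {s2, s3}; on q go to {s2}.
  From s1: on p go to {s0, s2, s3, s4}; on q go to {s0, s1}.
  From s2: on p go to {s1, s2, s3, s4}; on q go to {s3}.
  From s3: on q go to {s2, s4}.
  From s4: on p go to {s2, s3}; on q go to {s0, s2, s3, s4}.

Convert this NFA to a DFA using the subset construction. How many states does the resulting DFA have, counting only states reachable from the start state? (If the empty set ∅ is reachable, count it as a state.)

10

Start state of the DFA: {s0}.
{s0} --p--> {s2, s3}  [new]
{s0} --q--> {s2}  [new]
{s2, s3} --p--> {s1, s2, s3, s4}  [new]
{s2, s3} --q--> {s2, s3, s4}  [new]
{s2} --p--> {s1, s2, s3, s4}  [seen]
{s2} --q--> {s3}  [new]
{s1, s2, s3, s4} --p--> {s0, s1, s2, s3, s4}  [new]
{s1, s2, s3, s4} --q--> {s0, s1, s2, s3, s4}  [seen]
{s2, s3, s4} --p--> {s1, s2, s3, s4}  [seen]
{s2, s3, s4} --q--> {s0, s2, s3, s4}  [new]
{s3} --p--> ∅  [new]
{s3} --q--> {s2, s4}  [new]
{s0, s1, s2, s3, s4} --p--> {s0, s1, s2, s3, s4}  [seen]
{s0, s1, s2, s3, s4} --q--> {s0, s1, s2, s3, s4}  [seen]
{s0, s2, s3, s4} --p--> {s1, s2, s3, s4}  [seen]
{s0, s2, s3, s4} --q--> {s0, s2, s3, s4}  [seen]
∅ --p--> ∅  [seen]
∅ --q--> ∅  [seen]
{s2, s4} --p--> {s1, s2, s3, s4}  [seen]
{s2, s4} --q--> {s0, s2, s3, s4}  [seen]
Reachable DFA states: {s0}, {s2, s3}, {s2}, {s1, s2, s3, s4}, {s2, s3, s4}, {s3}, {s0, s1, s2, s3, s4}, {s0, s2, s3, s4}, ∅, {s2, s4}.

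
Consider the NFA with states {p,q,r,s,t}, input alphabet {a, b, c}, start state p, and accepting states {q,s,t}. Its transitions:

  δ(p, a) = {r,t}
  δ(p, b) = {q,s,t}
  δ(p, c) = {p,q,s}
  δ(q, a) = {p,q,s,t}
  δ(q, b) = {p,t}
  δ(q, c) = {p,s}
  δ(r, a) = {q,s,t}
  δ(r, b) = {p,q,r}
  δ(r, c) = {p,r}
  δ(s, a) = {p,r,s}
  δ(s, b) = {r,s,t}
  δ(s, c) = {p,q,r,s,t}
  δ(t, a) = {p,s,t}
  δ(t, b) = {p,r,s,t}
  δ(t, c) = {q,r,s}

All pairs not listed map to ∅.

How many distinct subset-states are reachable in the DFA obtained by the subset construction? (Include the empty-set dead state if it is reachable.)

8

Start state of the DFA: {p}.
{p} --a--> {r,t}  [new]
{p} --b--> {q,s,t}  [new]
{p} --c--> {p,q,s}  [new]
{r,t} --a--> {p,q,s,t}  [new]
{r,t} --b--> {p,q,r,s,t}  [new]
{r,t} --c--> {p,q,r,s}  [new]
{q,s,t} --a--> {p,q,r,s,t}  [seen]
{q,s,t} --b--> {p,r,s,t}  [new]
{q,s,t} --c--> {p,q,r,s,t}  [seen]
{p,q,s} --a--> {p,q,r,s,t}  [seen]
{p,q,s} --b--> {p,q,r,s,t}  [seen]
{p,q,s} --c--> {p,q,r,s,t}  [seen]
{p,q,s,t} --a--> {p,q,r,s,t}  [seen]
{p,q,s,t} --b--> {p,q,r,s,t}  [seen]
{p,q,s,t} --c--> {p,q,r,s,t}  [seen]
{p,q,r,s,t} --a--> {p,q,r,s,t}  [seen]
{p,q,r,s,t} --b--> {p,q,r,s,t}  [seen]
{p,q,r,s,t} --c--> {p,q,r,s,t}  [seen]
{p,q,r,s} --a--> {p,q,r,s,t}  [seen]
{p,q,r,s} --b--> {p,q,r,s,t}  [seen]
{p,q,r,s} --c--> {p,q,r,s,t}  [seen]
{p,r,s,t} --a--> {p,q,r,s,t}  [seen]
{p,r,s,t} --b--> {p,q,r,s,t}  [seen]
{p,r,s,t} --c--> {p,q,r,s,t}  [seen]
Reachable DFA states: {p}, {r,t}, {q,s,t}, {p,q,s}, {p,q,s,t}, {p,q,r,s,t}, {p,q,r,s}, {p,r,s,t}.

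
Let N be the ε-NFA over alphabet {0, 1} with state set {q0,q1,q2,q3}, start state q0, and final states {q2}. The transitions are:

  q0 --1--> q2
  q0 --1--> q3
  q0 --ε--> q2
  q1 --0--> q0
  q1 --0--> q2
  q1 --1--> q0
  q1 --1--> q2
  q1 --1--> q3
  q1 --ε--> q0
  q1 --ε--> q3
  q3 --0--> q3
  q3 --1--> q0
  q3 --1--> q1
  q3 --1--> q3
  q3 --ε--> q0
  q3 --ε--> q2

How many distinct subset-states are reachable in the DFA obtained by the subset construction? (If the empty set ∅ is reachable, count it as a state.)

Start state of the DFA: {q0,q2} (ε-closure of the NFA start).
{q0,q2} --0--> ∅  [new]
{q0,q2} --1--> {q0,q2,q3}  [new]
∅ --0--> ∅  [seen]
∅ --1--> ∅  [seen]
{q0,q2,q3} --0--> {q0,q2,q3}  [seen]
{q0,q2,q3} --1--> {q0,q1,q2,q3}  [new]
{q0,q1,q2,q3} --0--> {q0,q2,q3}  [seen]
{q0,q1,q2,q3} --1--> {q0,q1,q2,q3}  [seen]
Reachable DFA states: {q0,q2}, ∅, {q0,q2,q3}, {q0,q1,q2,q3}.

4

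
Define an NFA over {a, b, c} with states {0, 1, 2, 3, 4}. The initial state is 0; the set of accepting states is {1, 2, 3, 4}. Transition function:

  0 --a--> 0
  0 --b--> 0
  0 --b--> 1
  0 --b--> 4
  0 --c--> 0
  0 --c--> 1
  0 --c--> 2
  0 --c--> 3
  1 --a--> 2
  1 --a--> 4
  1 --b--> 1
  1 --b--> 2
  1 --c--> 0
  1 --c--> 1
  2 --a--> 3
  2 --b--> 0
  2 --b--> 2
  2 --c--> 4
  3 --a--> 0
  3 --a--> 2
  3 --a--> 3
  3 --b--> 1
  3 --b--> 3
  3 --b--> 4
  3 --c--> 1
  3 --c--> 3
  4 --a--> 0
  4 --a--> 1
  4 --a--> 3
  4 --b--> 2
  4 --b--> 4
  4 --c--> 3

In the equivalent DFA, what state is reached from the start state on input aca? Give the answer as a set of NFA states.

{0, 2, 3, 4}

Start: {0}.
δ(0,a) = {0}.
Union: {0}.
After a: {0}.
δ(0,c) = {0, 1, 2, 3}.
Union: {0, 1, 2, 3}.
After c: {0, 1, 2, 3}.
δ(0,a) = {0}; δ(1,a) = {2, 4}; δ(2,a) = {3}; δ(3,a) = {0, 2, 3}.
Union: {0, 2, 3, 4}.
After a: {0, 2, 3, 4}.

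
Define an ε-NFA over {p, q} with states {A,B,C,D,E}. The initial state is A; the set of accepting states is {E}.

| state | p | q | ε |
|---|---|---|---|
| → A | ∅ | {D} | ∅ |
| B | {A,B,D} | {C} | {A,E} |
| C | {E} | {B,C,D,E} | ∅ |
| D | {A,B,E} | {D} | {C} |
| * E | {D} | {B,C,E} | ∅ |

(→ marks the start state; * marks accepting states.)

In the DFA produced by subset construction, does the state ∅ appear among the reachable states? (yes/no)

Start state of the DFA: {A} (ε-closure of the NFA start).
{A} --p--> ∅  [new]
{A} --q--> {C,D}  [new]
∅ --p--> ∅  [seen]
∅ --q--> ∅  [seen]
{C,D} --p--> {A,B,E}  [new]
{C,D} --q--> {A,B,C,D,E}  [new]
{A,B,E} --p--> {A,B,C,D,E}  [seen]
{A,B,E} --q--> {A,B,C,D,E}  [seen]
{A,B,C,D,E} --p--> {A,B,C,D,E}  [seen]
{A,B,C,D,E} --q--> {A,B,C,D,E}  [seen]
Reachable DFA states: {A}, ∅, {C,D}, {A,B,E}, {A,B,C,D,E}.
∅ is among them.

yes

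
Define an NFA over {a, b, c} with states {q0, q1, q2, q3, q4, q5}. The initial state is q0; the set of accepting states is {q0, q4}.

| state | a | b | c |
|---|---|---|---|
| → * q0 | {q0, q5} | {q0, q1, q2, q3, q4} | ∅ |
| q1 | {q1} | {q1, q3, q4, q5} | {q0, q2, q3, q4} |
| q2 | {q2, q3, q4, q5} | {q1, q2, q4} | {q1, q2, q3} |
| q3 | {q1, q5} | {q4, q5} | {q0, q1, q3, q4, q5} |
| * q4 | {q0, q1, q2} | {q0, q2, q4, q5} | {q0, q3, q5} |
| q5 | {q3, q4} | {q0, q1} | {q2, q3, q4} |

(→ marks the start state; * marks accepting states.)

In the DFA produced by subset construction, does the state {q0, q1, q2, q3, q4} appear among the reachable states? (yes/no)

yes

Start state of the DFA: {q0}.
{q0} --a--> {q0, q5}  [new]
{q0} --b--> {q0, q1, q2, q3, q4}  [new]
{q0} --c--> ∅  [new]
{q0, q5} --a--> {q0, q3, q4, q5}  [new]
{q0, q5} --b--> {q0, q1, q2, q3, q4}  [seen]
{q0, q5} --c--> {q2, q3, q4}  [new]
{q0, q1, q2, q3, q4} --a--> {q0, q1, q2, q3, q4, q5}  [new]
{q0, q1, q2, q3, q4} --b--> {q0, q1, q2, q3, q4, q5}  [seen]
{q0, q1, q2, q3, q4} --c--> {q0, q1, q2, q3, q4, q5}  [seen]
∅ --a--> ∅  [seen]
∅ --b--> ∅  [seen]
∅ --c--> ∅  [seen]
{q0, q3, q4, q5} --a--> {q0, q1, q2, q3, q4, q5}  [seen]
{q0, q3, q4, q5} --b--> {q0, q1, q2, q3, q4, q5}  [seen]
{q0, q3, q4, q5} --c--> {q0, q1, q2, q3, q4, q5}  [seen]
{q2, q3, q4} --a--> {q0, q1, q2, q3, q4, q5}  [seen]
{q2, q3, q4} --b--> {q0, q1, q2, q4, q5}  [new]
{q2, q3, q4} --c--> {q0, q1, q2, q3, q4, q5}  [seen]
{q0, q1, q2, q3, q4, q5} --a--> {q0, q1, q2, q3, q4, q5}  [seen]
{q0, q1, q2, q3, q4, q5} --b--> {q0, q1, q2, q3, q4, q5}  [seen]
{q0, q1, q2, q3, q4, q5} --c--> {q0, q1, q2, q3, q4, q5}  [seen]
{q0, q1, q2, q4, q5} --a--> {q0, q1, q2, q3, q4, q5}  [seen]
{q0, q1, q2, q4, q5} --b--> {q0, q1, q2, q3, q4, q5}  [seen]
{q0, q1, q2, q4, q5} --c--> {q0, q1, q2, q3, q4, q5}  [seen]
Reachable DFA states: {q0}, {q0, q5}, {q0, q1, q2, q3, q4}, ∅, {q0, q3, q4, q5}, {q2, q3, q4}, {q0, q1, q2, q3, q4, q5}, {q0, q1, q2, q4, q5}.
{q0, q1, q2, q3, q4} is among them.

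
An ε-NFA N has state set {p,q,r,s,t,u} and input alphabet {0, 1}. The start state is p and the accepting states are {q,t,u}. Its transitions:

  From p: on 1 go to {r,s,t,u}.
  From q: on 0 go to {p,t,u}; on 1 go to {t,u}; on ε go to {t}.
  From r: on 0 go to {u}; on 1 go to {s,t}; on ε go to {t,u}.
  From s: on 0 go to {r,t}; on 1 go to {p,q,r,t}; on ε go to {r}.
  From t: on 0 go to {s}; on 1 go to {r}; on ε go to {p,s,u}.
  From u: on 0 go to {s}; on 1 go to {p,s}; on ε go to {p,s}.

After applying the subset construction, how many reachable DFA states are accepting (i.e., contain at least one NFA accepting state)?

2

Start state of the DFA: {p} (ε-closure of the NFA start).
{p} --0--> ∅  [new]
{p} --1--> {p,r,s,t,u}  [new]
∅ --0--> ∅  [seen]
∅ --1--> ∅  [seen]
{p,r,s,t,u} --0--> {p,r,s,t,u}  [seen]
{p,r,s,t,u} --1--> {p,q,r,s,t,u}  [new]
{p,q,r,s,t,u} --0--> {p,r,s,t,u}  [seen]
{p,q,r,s,t,u} --1--> {p,q,r,s,t,u}  [seen]
Reachable DFA states: {p}, ∅, {p,r,s,t,u}, {p,q,r,s,t,u}.
Accepting DFA states (contain an NFA accepting state): {p,r,s,t,u}, {p,q,r,s,t,u}.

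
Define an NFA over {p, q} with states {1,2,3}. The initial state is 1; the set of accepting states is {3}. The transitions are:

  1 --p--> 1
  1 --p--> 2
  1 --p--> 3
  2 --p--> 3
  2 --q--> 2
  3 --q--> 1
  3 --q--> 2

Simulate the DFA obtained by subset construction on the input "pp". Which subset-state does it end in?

{1,2,3}

Start: {1}.
δ(1,p) = {1,2,3}.
Union: {1,2,3}.
After p: {1,2,3}.
δ(1,p) = {1,2,3}; δ(2,p) = {3}; δ(3,p) = ∅.
Union: {1,2,3}.
After p: {1,2,3}.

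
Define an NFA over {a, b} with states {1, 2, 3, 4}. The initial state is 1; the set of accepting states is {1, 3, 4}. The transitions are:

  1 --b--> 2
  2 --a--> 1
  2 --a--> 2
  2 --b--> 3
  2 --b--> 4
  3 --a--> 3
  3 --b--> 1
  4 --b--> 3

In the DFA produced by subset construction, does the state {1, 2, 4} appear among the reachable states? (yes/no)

Start state of the DFA: {1}.
{1} --a--> ∅  [new]
{1} --b--> {2}  [new]
∅ --a--> ∅  [seen]
∅ --b--> ∅  [seen]
{2} --a--> {1, 2}  [new]
{2} --b--> {3, 4}  [new]
{1, 2} --a--> {1, 2}  [seen]
{1, 2} --b--> {2, 3, 4}  [new]
{3, 4} --a--> {3}  [new]
{3, 4} --b--> {1, 3}  [new]
{2, 3, 4} --a--> {1, 2, 3}  [new]
{2, 3, 4} --b--> {1, 3, 4}  [new]
{3} --a--> {3}  [seen]
{3} --b--> {1}  [seen]
{1, 3} --a--> {3}  [seen]
{1, 3} --b--> {1, 2}  [seen]
{1, 2, 3} --a--> {1, 2, 3}  [seen]
{1, 2, 3} --b--> {1, 2, 3, 4}  [new]
{1, 3, 4} --a--> {3}  [seen]
{1, 3, 4} --b--> {1, 2, 3}  [seen]
{1, 2, 3, 4} --a--> {1, 2, 3}  [seen]
{1, 2, 3, 4} --b--> {1, 2, 3, 4}  [seen]
Reachable DFA states: {1}, ∅, {2}, {1, 2}, {3, 4}, {2, 3, 4}, {3}, {1, 3}, {1, 2, 3}, {1, 3, 4}, {1, 2, 3, 4}.
{1, 2, 4} is not among them.

no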